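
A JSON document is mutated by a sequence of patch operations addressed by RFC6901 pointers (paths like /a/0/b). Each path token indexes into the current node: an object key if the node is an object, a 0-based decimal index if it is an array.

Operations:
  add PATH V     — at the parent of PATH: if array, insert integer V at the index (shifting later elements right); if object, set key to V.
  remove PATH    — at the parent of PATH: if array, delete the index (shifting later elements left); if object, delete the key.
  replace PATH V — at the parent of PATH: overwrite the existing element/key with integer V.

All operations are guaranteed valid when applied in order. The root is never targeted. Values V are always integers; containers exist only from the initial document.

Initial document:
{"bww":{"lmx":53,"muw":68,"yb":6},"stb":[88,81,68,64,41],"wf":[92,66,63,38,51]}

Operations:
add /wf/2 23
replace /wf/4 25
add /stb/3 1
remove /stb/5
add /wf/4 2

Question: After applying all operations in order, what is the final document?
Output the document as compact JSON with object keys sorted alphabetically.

Answer: {"bww":{"lmx":53,"muw":68,"yb":6},"stb":[88,81,68,1,64],"wf":[92,66,23,63,2,25,51]}

Derivation:
After op 1 (add /wf/2 23): {"bww":{"lmx":53,"muw":68,"yb":6},"stb":[88,81,68,64,41],"wf":[92,66,23,63,38,51]}
After op 2 (replace /wf/4 25): {"bww":{"lmx":53,"muw":68,"yb":6},"stb":[88,81,68,64,41],"wf":[92,66,23,63,25,51]}
After op 3 (add /stb/3 1): {"bww":{"lmx":53,"muw":68,"yb":6},"stb":[88,81,68,1,64,41],"wf":[92,66,23,63,25,51]}
After op 4 (remove /stb/5): {"bww":{"lmx":53,"muw":68,"yb":6},"stb":[88,81,68,1,64],"wf":[92,66,23,63,25,51]}
After op 5 (add /wf/4 2): {"bww":{"lmx":53,"muw":68,"yb":6},"stb":[88,81,68,1,64],"wf":[92,66,23,63,2,25,51]}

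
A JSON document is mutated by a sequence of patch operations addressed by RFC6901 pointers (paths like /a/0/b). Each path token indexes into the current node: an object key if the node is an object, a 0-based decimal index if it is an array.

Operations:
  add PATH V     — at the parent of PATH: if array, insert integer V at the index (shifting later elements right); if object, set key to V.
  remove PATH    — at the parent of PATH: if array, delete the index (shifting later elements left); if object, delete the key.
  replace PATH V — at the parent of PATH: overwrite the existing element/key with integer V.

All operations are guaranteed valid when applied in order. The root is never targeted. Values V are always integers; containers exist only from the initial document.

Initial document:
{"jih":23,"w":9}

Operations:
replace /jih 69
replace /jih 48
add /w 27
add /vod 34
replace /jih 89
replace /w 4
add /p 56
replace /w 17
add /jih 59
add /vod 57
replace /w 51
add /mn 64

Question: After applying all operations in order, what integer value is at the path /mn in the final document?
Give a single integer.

Answer: 64

Derivation:
After op 1 (replace /jih 69): {"jih":69,"w":9}
After op 2 (replace /jih 48): {"jih":48,"w":9}
After op 3 (add /w 27): {"jih":48,"w":27}
After op 4 (add /vod 34): {"jih":48,"vod":34,"w":27}
After op 5 (replace /jih 89): {"jih":89,"vod":34,"w":27}
After op 6 (replace /w 4): {"jih":89,"vod":34,"w":4}
After op 7 (add /p 56): {"jih":89,"p":56,"vod":34,"w":4}
After op 8 (replace /w 17): {"jih":89,"p":56,"vod":34,"w":17}
After op 9 (add /jih 59): {"jih":59,"p":56,"vod":34,"w":17}
After op 10 (add /vod 57): {"jih":59,"p":56,"vod":57,"w":17}
After op 11 (replace /w 51): {"jih":59,"p":56,"vod":57,"w":51}
After op 12 (add /mn 64): {"jih":59,"mn":64,"p":56,"vod":57,"w":51}
Value at /mn: 64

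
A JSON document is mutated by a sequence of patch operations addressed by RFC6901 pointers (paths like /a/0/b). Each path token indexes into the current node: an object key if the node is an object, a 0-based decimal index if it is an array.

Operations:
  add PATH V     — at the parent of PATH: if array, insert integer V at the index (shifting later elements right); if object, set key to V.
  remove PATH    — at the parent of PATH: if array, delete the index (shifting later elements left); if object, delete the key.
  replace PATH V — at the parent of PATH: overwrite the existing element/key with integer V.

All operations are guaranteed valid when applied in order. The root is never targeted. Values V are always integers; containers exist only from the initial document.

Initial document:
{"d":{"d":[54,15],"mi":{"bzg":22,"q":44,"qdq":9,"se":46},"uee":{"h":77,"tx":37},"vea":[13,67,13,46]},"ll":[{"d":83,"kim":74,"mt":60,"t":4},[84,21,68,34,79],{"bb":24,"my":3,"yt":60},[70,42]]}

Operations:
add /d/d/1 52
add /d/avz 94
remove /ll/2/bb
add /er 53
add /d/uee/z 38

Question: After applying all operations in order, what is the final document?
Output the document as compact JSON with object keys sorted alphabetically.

Answer: {"d":{"avz":94,"d":[54,52,15],"mi":{"bzg":22,"q":44,"qdq":9,"se":46},"uee":{"h":77,"tx":37,"z":38},"vea":[13,67,13,46]},"er":53,"ll":[{"d":83,"kim":74,"mt":60,"t":4},[84,21,68,34,79],{"my":3,"yt":60},[70,42]]}

Derivation:
After op 1 (add /d/d/1 52): {"d":{"d":[54,52,15],"mi":{"bzg":22,"q":44,"qdq":9,"se":46},"uee":{"h":77,"tx":37},"vea":[13,67,13,46]},"ll":[{"d":83,"kim":74,"mt":60,"t":4},[84,21,68,34,79],{"bb":24,"my":3,"yt":60},[70,42]]}
After op 2 (add /d/avz 94): {"d":{"avz":94,"d":[54,52,15],"mi":{"bzg":22,"q":44,"qdq":9,"se":46},"uee":{"h":77,"tx":37},"vea":[13,67,13,46]},"ll":[{"d":83,"kim":74,"mt":60,"t":4},[84,21,68,34,79],{"bb":24,"my":3,"yt":60},[70,42]]}
After op 3 (remove /ll/2/bb): {"d":{"avz":94,"d":[54,52,15],"mi":{"bzg":22,"q":44,"qdq":9,"se":46},"uee":{"h":77,"tx":37},"vea":[13,67,13,46]},"ll":[{"d":83,"kim":74,"mt":60,"t":4},[84,21,68,34,79],{"my":3,"yt":60},[70,42]]}
After op 4 (add /er 53): {"d":{"avz":94,"d":[54,52,15],"mi":{"bzg":22,"q":44,"qdq":9,"se":46},"uee":{"h":77,"tx":37},"vea":[13,67,13,46]},"er":53,"ll":[{"d":83,"kim":74,"mt":60,"t":4},[84,21,68,34,79],{"my":3,"yt":60},[70,42]]}
After op 5 (add /d/uee/z 38): {"d":{"avz":94,"d":[54,52,15],"mi":{"bzg":22,"q":44,"qdq":9,"se":46},"uee":{"h":77,"tx":37,"z":38},"vea":[13,67,13,46]},"er":53,"ll":[{"d":83,"kim":74,"mt":60,"t":4},[84,21,68,34,79],{"my":3,"yt":60},[70,42]]}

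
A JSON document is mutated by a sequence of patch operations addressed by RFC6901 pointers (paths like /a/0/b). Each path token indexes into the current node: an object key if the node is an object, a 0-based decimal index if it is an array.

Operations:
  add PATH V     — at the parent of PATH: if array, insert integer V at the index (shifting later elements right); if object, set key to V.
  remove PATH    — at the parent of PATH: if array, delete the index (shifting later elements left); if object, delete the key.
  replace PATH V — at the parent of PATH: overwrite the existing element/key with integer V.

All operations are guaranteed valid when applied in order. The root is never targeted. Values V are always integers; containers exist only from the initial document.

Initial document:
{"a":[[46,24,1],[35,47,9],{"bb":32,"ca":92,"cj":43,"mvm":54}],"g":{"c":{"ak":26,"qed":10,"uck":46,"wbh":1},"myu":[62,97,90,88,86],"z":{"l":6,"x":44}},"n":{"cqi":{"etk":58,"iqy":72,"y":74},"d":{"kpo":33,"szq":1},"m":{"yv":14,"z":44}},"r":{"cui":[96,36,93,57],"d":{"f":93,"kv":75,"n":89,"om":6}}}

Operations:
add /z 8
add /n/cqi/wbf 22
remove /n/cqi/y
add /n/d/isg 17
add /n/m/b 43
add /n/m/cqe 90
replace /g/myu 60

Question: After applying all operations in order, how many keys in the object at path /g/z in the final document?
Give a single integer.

After op 1 (add /z 8): {"a":[[46,24,1],[35,47,9],{"bb":32,"ca":92,"cj":43,"mvm":54}],"g":{"c":{"ak":26,"qed":10,"uck":46,"wbh":1},"myu":[62,97,90,88,86],"z":{"l":6,"x":44}},"n":{"cqi":{"etk":58,"iqy":72,"y":74},"d":{"kpo":33,"szq":1},"m":{"yv":14,"z":44}},"r":{"cui":[96,36,93,57],"d":{"f":93,"kv":75,"n":89,"om":6}},"z":8}
After op 2 (add /n/cqi/wbf 22): {"a":[[46,24,1],[35,47,9],{"bb":32,"ca":92,"cj":43,"mvm":54}],"g":{"c":{"ak":26,"qed":10,"uck":46,"wbh":1},"myu":[62,97,90,88,86],"z":{"l":6,"x":44}},"n":{"cqi":{"etk":58,"iqy":72,"wbf":22,"y":74},"d":{"kpo":33,"szq":1},"m":{"yv":14,"z":44}},"r":{"cui":[96,36,93,57],"d":{"f":93,"kv":75,"n":89,"om":6}},"z":8}
After op 3 (remove /n/cqi/y): {"a":[[46,24,1],[35,47,9],{"bb":32,"ca":92,"cj":43,"mvm":54}],"g":{"c":{"ak":26,"qed":10,"uck":46,"wbh":1},"myu":[62,97,90,88,86],"z":{"l":6,"x":44}},"n":{"cqi":{"etk":58,"iqy":72,"wbf":22},"d":{"kpo":33,"szq":1},"m":{"yv":14,"z":44}},"r":{"cui":[96,36,93,57],"d":{"f":93,"kv":75,"n":89,"om":6}},"z":8}
After op 4 (add /n/d/isg 17): {"a":[[46,24,1],[35,47,9],{"bb":32,"ca":92,"cj":43,"mvm":54}],"g":{"c":{"ak":26,"qed":10,"uck":46,"wbh":1},"myu":[62,97,90,88,86],"z":{"l":6,"x":44}},"n":{"cqi":{"etk":58,"iqy":72,"wbf":22},"d":{"isg":17,"kpo":33,"szq":1},"m":{"yv":14,"z":44}},"r":{"cui":[96,36,93,57],"d":{"f":93,"kv":75,"n":89,"om":6}},"z":8}
After op 5 (add /n/m/b 43): {"a":[[46,24,1],[35,47,9],{"bb":32,"ca":92,"cj":43,"mvm":54}],"g":{"c":{"ak":26,"qed":10,"uck":46,"wbh":1},"myu":[62,97,90,88,86],"z":{"l":6,"x":44}},"n":{"cqi":{"etk":58,"iqy":72,"wbf":22},"d":{"isg":17,"kpo":33,"szq":1},"m":{"b":43,"yv":14,"z":44}},"r":{"cui":[96,36,93,57],"d":{"f":93,"kv":75,"n":89,"om":6}},"z":8}
After op 6 (add /n/m/cqe 90): {"a":[[46,24,1],[35,47,9],{"bb":32,"ca":92,"cj":43,"mvm":54}],"g":{"c":{"ak":26,"qed":10,"uck":46,"wbh":1},"myu":[62,97,90,88,86],"z":{"l":6,"x":44}},"n":{"cqi":{"etk":58,"iqy":72,"wbf":22},"d":{"isg":17,"kpo":33,"szq":1},"m":{"b":43,"cqe":90,"yv":14,"z":44}},"r":{"cui":[96,36,93,57],"d":{"f":93,"kv":75,"n":89,"om":6}},"z":8}
After op 7 (replace /g/myu 60): {"a":[[46,24,1],[35,47,9],{"bb":32,"ca":92,"cj":43,"mvm":54}],"g":{"c":{"ak":26,"qed":10,"uck":46,"wbh":1},"myu":60,"z":{"l":6,"x":44}},"n":{"cqi":{"etk":58,"iqy":72,"wbf":22},"d":{"isg":17,"kpo":33,"szq":1},"m":{"b":43,"cqe":90,"yv":14,"z":44}},"r":{"cui":[96,36,93,57],"d":{"f":93,"kv":75,"n":89,"om":6}},"z":8}
Size at path /g/z: 2

Answer: 2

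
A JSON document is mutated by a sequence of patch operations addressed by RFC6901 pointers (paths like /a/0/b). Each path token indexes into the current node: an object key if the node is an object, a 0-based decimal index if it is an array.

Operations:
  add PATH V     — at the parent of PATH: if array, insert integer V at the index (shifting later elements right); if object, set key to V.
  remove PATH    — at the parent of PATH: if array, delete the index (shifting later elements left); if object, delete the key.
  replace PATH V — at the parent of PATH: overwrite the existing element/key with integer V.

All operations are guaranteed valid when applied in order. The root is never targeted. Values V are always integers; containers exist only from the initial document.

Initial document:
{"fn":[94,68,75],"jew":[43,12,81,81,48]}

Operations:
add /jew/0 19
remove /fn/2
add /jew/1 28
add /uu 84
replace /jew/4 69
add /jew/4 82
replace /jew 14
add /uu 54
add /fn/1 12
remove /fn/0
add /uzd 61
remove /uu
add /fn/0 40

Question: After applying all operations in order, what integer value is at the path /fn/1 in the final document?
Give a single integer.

Answer: 12

Derivation:
After op 1 (add /jew/0 19): {"fn":[94,68,75],"jew":[19,43,12,81,81,48]}
After op 2 (remove /fn/2): {"fn":[94,68],"jew":[19,43,12,81,81,48]}
After op 3 (add /jew/1 28): {"fn":[94,68],"jew":[19,28,43,12,81,81,48]}
After op 4 (add /uu 84): {"fn":[94,68],"jew":[19,28,43,12,81,81,48],"uu":84}
After op 5 (replace /jew/4 69): {"fn":[94,68],"jew":[19,28,43,12,69,81,48],"uu":84}
After op 6 (add /jew/4 82): {"fn":[94,68],"jew":[19,28,43,12,82,69,81,48],"uu":84}
After op 7 (replace /jew 14): {"fn":[94,68],"jew":14,"uu":84}
After op 8 (add /uu 54): {"fn":[94,68],"jew":14,"uu":54}
After op 9 (add /fn/1 12): {"fn":[94,12,68],"jew":14,"uu":54}
After op 10 (remove /fn/0): {"fn":[12,68],"jew":14,"uu":54}
After op 11 (add /uzd 61): {"fn":[12,68],"jew":14,"uu":54,"uzd":61}
After op 12 (remove /uu): {"fn":[12,68],"jew":14,"uzd":61}
After op 13 (add /fn/0 40): {"fn":[40,12,68],"jew":14,"uzd":61}
Value at /fn/1: 12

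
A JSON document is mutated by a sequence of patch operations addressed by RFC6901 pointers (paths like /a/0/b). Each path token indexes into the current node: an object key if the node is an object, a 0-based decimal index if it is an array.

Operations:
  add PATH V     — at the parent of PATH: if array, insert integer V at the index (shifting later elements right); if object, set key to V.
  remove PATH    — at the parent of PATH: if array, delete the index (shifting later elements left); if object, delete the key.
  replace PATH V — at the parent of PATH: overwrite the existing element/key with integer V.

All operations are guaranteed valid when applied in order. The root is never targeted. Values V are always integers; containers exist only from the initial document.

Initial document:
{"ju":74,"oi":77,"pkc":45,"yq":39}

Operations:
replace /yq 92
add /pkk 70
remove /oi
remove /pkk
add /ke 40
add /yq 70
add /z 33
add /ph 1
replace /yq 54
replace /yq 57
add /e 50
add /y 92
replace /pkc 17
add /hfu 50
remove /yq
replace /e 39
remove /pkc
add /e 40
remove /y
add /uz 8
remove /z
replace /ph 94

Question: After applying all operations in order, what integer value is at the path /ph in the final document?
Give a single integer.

Answer: 94

Derivation:
After op 1 (replace /yq 92): {"ju":74,"oi":77,"pkc":45,"yq":92}
After op 2 (add /pkk 70): {"ju":74,"oi":77,"pkc":45,"pkk":70,"yq":92}
After op 3 (remove /oi): {"ju":74,"pkc":45,"pkk":70,"yq":92}
After op 4 (remove /pkk): {"ju":74,"pkc":45,"yq":92}
After op 5 (add /ke 40): {"ju":74,"ke":40,"pkc":45,"yq":92}
After op 6 (add /yq 70): {"ju":74,"ke":40,"pkc":45,"yq":70}
After op 7 (add /z 33): {"ju":74,"ke":40,"pkc":45,"yq":70,"z":33}
After op 8 (add /ph 1): {"ju":74,"ke":40,"ph":1,"pkc":45,"yq":70,"z":33}
After op 9 (replace /yq 54): {"ju":74,"ke":40,"ph":1,"pkc":45,"yq":54,"z":33}
After op 10 (replace /yq 57): {"ju":74,"ke":40,"ph":1,"pkc":45,"yq":57,"z":33}
After op 11 (add /e 50): {"e":50,"ju":74,"ke":40,"ph":1,"pkc":45,"yq":57,"z":33}
After op 12 (add /y 92): {"e":50,"ju":74,"ke":40,"ph":1,"pkc":45,"y":92,"yq":57,"z":33}
After op 13 (replace /pkc 17): {"e":50,"ju":74,"ke":40,"ph":1,"pkc":17,"y":92,"yq":57,"z":33}
After op 14 (add /hfu 50): {"e":50,"hfu":50,"ju":74,"ke":40,"ph":1,"pkc":17,"y":92,"yq":57,"z":33}
After op 15 (remove /yq): {"e":50,"hfu":50,"ju":74,"ke":40,"ph":1,"pkc":17,"y":92,"z":33}
After op 16 (replace /e 39): {"e":39,"hfu":50,"ju":74,"ke":40,"ph":1,"pkc":17,"y":92,"z":33}
After op 17 (remove /pkc): {"e":39,"hfu":50,"ju":74,"ke":40,"ph":1,"y":92,"z":33}
After op 18 (add /e 40): {"e":40,"hfu":50,"ju":74,"ke":40,"ph":1,"y":92,"z":33}
After op 19 (remove /y): {"e":40,"hfu":50,"ju":74,"ke":40,"ph":1,"z":33}
After op 20 (add /uz 8): {"e":40,"hfu":50,"ju":74,"ke":40,"ph":1,"uz":8,"z":33}
After op 21 (remove /z): {"e":40,"hfu":50,"ju":74,"ke":40,"ph":1,"uz":8}
After op 22 (replace /ph 94): {"e":40,"hfu":50,"ju":74,"ke":40,"ph":94,"uz":8}
Value at /ph: 94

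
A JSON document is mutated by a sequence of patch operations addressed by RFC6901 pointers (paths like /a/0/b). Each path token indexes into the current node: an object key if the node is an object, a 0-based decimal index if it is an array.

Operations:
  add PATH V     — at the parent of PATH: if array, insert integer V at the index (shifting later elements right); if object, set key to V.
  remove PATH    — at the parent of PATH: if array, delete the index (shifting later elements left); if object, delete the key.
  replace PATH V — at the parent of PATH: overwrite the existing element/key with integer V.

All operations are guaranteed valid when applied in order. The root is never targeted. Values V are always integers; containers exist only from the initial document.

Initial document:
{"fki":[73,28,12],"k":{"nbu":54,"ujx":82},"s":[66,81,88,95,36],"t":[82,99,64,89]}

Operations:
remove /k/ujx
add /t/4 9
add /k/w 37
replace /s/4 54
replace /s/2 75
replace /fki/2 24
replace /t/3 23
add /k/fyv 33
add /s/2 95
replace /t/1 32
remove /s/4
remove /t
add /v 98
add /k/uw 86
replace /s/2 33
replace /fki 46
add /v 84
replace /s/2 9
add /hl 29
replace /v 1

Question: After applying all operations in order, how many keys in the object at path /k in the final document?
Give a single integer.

After op 1 (remove /k/ujx): {"fki":[73,28,12],"k":{"nbu":54},"s":[66,81,88,95,36],"t":[82,99,64,89]}
After op 2 (add /t/4 9): {"fki":[73,28,12],"k":{"nbu":54},"s":[66,81,88,95,36],"t":[82,99,64,89,9]}
After op 3 (add /k/w 37): {"fki":[73,28,12],"k":{"nbu":54,"w":37},"s":[66,81,88,95,36],"t":[82,99,64,89,9]}
After op 4 (replace /s/4 54): {"fki":[73,28,12],"k":{"nbu":54,"w":37},"s":[66,81,88,95,54],"t":[82,99,64,89,9]}
After op 5 (replace /s/2 75): {"fki":[73,28,12],"k":{"nbu":54,"w":37},"s":[66,81,75,95,54],"t":[82,99,64,89,9]}
After op 6 (replace /fki/2 24): {"fki":[73,28,24],"k":{"nbu":54,"w":37},"s":[66,81,75,95,54],"t":[82,99,64,89,9]}
After op 7 (replace /t/3 23): {"fki":[73,28,24],"k":{"nbu":54,"w":37},"s":[66,81,75,95,54],"t":[82,99,64,23,9]}
After op 8 (add /k/fyv 33): {"fki":[73,28,24],"k":{"fyv":33,"nbu":54,"w":37},"s":[66,81,75,95,54],"t":[82,99,64,23,9]}
After op 9 (add /s/2 95): {"fki":[73,28,24],"k":{"fyv":33,"nbu":54,"w":37},"s":[66,81,95,75,95,54],"t":[82,99,64,23,9]}
After op 10 (replace /t/1 32): {"fki":[73,28,24],"k":{"fyv":33,"nbu":54,"w":37},"s":[66,81,95,75,95,54],"t":[82,32,64,23,9]}
After op 11 (remove /s/4): {"fki":[73,28,24],"k":{"fyv":33,"nbu":54,"w":37},"s":[66,81,95,75,54],"t":[82,32,64,23,9]}
After op 12 (remove /t): {"fki":[73,28,24],"k":{"fyv":33,"nbu":54,"w":37},"s":[66,81,95,75,54]}
After op 13 (add /v 98): {"fki":[73,28,24],"k":{"fyv":33,"nbu":54,"w":37},"s":[66,81,95,75,54],"v":98}
After op 14 (add /k/uw 86): {"fki":[73,28,24],"k":{"fyv":33,"nbu":54,"uw":86,"w":37},"s":[66,81,95,75,54],"v":98}
After op 15 (replace /s/2 33): {"fki":[73,28,24],"k":{"fyv":33,"nbu":54,"uw":86,"w":37},"s":[66,81,33,75,54],"v":98}
After op 16 (replace /fki 46): {"fki":46,"k":{"fyv":33,"nbu":54,"uw":86,"w":37},"s":[66,81,33,75,54],"v":98}
After op 17 (add /v 84): {"fki":46,"k":{"fyv":33,"nbu":54,"uw":86,"w":37},"s":[66,81,33,75,54],"v":84}
After op 18 (replace /s/2 9): {"fki":46,"k":{"fyv":33,"nbu":54,"uw":86,"w":37},"s":[66,81,9,75,54],"v":84}
After op 19 (add /hl 29): {"fki":46,"hl":29,"k":{"fyv":33,"nbu":54,"uw":86,"w":37},"s":[66,81,9,75,54],"v":84}
After op 20 (replace /v 1): {"fki":46,"hl":29,"k":{"fyv":33,"nbu":54,"uw":86,"w":37},"s":[66,81,9,75,54],"v":1}
Size at path /k: 4

Answer: 4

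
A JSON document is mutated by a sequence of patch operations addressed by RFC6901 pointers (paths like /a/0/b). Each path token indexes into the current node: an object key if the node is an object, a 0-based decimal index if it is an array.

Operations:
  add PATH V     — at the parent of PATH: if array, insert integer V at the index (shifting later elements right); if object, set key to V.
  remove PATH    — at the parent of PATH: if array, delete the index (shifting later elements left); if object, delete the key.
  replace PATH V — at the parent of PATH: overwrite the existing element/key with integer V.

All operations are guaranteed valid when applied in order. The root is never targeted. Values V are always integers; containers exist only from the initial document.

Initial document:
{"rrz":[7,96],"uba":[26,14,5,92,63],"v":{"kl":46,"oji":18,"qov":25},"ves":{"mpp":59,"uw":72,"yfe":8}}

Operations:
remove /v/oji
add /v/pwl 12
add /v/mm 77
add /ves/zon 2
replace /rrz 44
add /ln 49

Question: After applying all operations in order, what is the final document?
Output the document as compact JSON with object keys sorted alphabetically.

Answer: {"ln":49,"rrz":44,"uba":[26,14,5,92,63],"v":{"kl":46,"mm":77,"pwl":12,"qov":25},"ves":{"mpp":59,"uw":72,"yfe":8,"zon":2}}

Derivation:
After op 1 (remove /v/oji): {"rrz":[7,96],"uba":[26,14,5,92,63],"v":{"kl":46,"qov":25},"ves":{"mpp":59,"uw":72,"yfe":8}}
After op 2 (add /v/pwl 12): {"rrz":[7,96],"uba":[26,14,5,92,63],"v":{"kl":46,"pwl":12,"qov":25},"ves":{"mpp":59,"uw":72,"yfe":8}}
After op 3 (add /v/mm 77): {"rrz":[7,96],"uba":[26,14,5,92,63],"v":{"kl":46,"mm":77,"pwl":12,"qov":25},"ves":{"mpp":59,"uw":72,"yfe":8}}
After op 4 (add /ves/zon 2): {"rrz":[7,96],"uba":[26,14,5,92,63],"v":{"kl":46,"mm":77,"pwl":12,"qov":25},"ves":{"mpp":59,"uw":72,"yfe":8,"zon":2}}
After op 5 (replace /rrz 44): {"rrz":44,"uba":[26,14,5,92,63],"v":{"kl":46,"mm":77,"pwl":12,"qov":25},"ves":{"mpp":59,"uw":72,"yfe":8,"zon":2}}
After op 6 (add /ln 49): {"ln":49,"rrz":44,"uba":[26,14,5,92,63],"v":{"kl":46,"mm":77,"pwl":12,"qov":25},"ves":{"mpp":59,"uw":72,"yfe":8,"zon":2}}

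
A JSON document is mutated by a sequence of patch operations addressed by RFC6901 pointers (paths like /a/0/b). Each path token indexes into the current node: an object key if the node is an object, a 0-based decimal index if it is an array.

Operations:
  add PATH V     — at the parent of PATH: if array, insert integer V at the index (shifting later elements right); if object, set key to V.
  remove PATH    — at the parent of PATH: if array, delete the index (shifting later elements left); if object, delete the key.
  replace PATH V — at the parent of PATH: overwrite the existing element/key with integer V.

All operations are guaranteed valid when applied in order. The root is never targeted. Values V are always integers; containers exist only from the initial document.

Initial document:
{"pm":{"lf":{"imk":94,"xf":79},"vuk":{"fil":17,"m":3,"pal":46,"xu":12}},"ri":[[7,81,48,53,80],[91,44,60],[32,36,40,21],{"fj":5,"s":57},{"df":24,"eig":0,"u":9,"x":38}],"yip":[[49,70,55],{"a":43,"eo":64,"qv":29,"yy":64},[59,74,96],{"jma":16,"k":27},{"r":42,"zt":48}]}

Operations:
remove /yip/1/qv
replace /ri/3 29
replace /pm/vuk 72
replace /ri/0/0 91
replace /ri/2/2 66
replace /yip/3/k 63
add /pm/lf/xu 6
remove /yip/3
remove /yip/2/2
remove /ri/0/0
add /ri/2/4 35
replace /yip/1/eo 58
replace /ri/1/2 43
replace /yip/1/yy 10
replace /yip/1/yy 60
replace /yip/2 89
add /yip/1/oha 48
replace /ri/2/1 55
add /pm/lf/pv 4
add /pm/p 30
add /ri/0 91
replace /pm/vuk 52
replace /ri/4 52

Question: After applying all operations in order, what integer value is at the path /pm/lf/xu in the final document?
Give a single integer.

Answer: 6

Derivation:
After op 1 (remove /yip/1/qv): {"pm":{"lf":{"imk":94,"xf":79},"vuk":{"fil":17,"m":3,"pal":46,"xu":12}},"ri":[[7,81,48,53,80],[91,44,60],[32,36,40,21],{"fj":5,"s":57},{"df":24,"eig":0,"u":9,"x":38}],"yip":[[49,70,55],{"a":43,"eo":64,"yy":64},[59,74,96],{"jma":16,"k":27},{"r":42,"zt":48}]}
After op 2 (replace /ri/3 29): {"pm":{"lf":{"imk":94,"xf":79},"vuk":{"fil":17,"m":3,"pal":46,"xu":12}},"ri":[[7,81,48,53,80],[91,44,60],[32,36,40,21],29,{"df":24,"eig":0,"u":9,"x":38}],"yip":[[49,70,55],{"a":43,"eo":64,"yy":64},[59,74,96],{"jma":16,"k":27},{"r":42,"zt":48}]}
After op 3 (replace /pm/vuk 72): {"pm":{"lf":{"imk":94,"xf":79},"vuk":72},"ri":[[7,81,48,53,80],[91,44,60],[32,36,40,21],29,{"df":24,"eig":0,"u":9,"x":38}],"yip":[[49,70,55],{"a":43,"eo":64,"yy":64},[59,74,96],{"jma":16,"k":27},{"r":42,"zt":48}]}
After op 4 (replace /ri/0/0 91): {"pm":{"lf":{"imk":94,"xf":79},"vuk":72},"ri":[[91,81,48,53,80],[91,44,60],[32,36,40,21],29,{"df":24,"eig":0,"u":9,"x":38}],"yip":[[49,70,55],{"a":43,"eo":64,"yy":64},[59,74,96],{"jma":16,"k":27},{"r":42,"zt":48}]}
After op 5 (replace /ri/2/2 66): {"pm":{"lf":{"imk":94,"xf":79},"vuk":72},"ri":[[91,81,48,53,80],[91,44,60],[32,36,66,21],29,{"df":24,"eig":0,"u":9,"x":38}],"yip":[[49,70,55],{"a":43,"eo":64,"yy":64},[59,74,96],{"jma":16,"k":27},{"r":42,"zt":48}]}
After op 6 (replace /yip/3/k 63): {"pm":{"lf":{"imk":94,"xf":79},"vuk":72},"ri":[[91,81,48,53,80],[91,44,60],[32,36,66,21],29,{"df":24,"eig":0,"u":9,"x":38}],"yip":[[49,70,55],{"a":43,"eo":64,"yy":64},[59,74,96],{"jma":16,"k":63},{"r":42,"zt":48}]}
After op 7 (add /pm/lf/xu 6): {"pm":{"lf":{"imk":94,"xf":79,"xu":6},"vuk":72},"ri":[[91,81,48,53,80],[91,44,60],[32,36,66,21],29,{"df":24,"eig":0,"u":9,"x":38}],"yip":[[49,70,55],{"a":43,"eo":64,"yy":64},[59,74,96],{"jma":16,"k":63},{"r":42,"zt":48}]}
After op 8 (remove /yip/3): {"pm":{"lf":{"imk":94,"xf":79,"xu":6},"vuk":72},"ri":[[91,81,48,53,80],[91,44,60],[32,36,66,21],29,{"df":24,"eig":0,"u":9,"x":38}],"yip":[[49,70,55],{"a":43,"eo":64,"yy":64},[59,74,96],{"r":42,"zt":48}]}
After op 9 (remove /yip/2/2): {"pm":{"lf":{"imk":94,"xf":79,"xu":6},"vuk":72},"ri":[[91,81,48,53,80],[91,44,60],[32,36,66,21],29,{"df":24,"eig":0,"u":9,"x":38}],"yip":[[49,70,55],{"a":43,"eo":64,"yy":64},[59,74],{"r":42,"zt":48}]}
After op 10 (remove /ri/0/0): {"pm":{"lf":{"imk":94,"xf":79,"xu":6},"vuk":72},"ri":[[81,48,53,80],[91,44,60],[32,36,66,21],29,{"df":24,"eig":0,"u":9,"x":38}],"yip":[[49,70,55],{"a":43,"eo":64,"yy":64},[59,74],{"r":42,"zt":48}]}
After op 11 (add /ri/2/4 35): {"pm":{"lf":{"imk":94,"xf":79,"xu":6},"vuk":72},"ri":[[81,48,53,80],[91,44,60],[32,36,66,21,35],29,{"df":24,"eig":0,"u":9,"x":38}],"yip":[[49,70,55],{"a":43,"eo":64,"yy":64},[59,74],{"r":42,"zt":48}]}
After op 12 (replace /yip/1/eo 58): {"pm":{"lf":{"imk":94,"xf":79,"xu":6},"vuk":72},"ri":[[81,48,53,80],[91,44,60],[32,36,66,21,35],29,{"df":24,"eig":0,"u":9,"x":38}],"yip":[[49,70,55],{"a":43,"eo":58,"yy":64},[59,74],{"r":42,"zt":48}]}
After op 13 (replace /ri/1/2 43): {"pm":{"lf":{"imk":94,"xf":79,"xu":6},"vuk":72},"ri":[[81,48,53,80],[91,44,43],[32,36,66,21,35],29,{"df":24,"eig":0,"u":9,"x":38}],"yip":[[49,70,55],{"a":43,"eo":58,"yy":64},[59,74],{"r":42,"zt":48}]}
After op 14 (replace /yip/1/yy 10): {"pm":{"lf":{"imk":94,"xf":79,"xu":6},"vuk":72},"ri":[[81,48,53,80],[91,44,43],[32,36,66,21,35],29,{"df":24,"eig":0,"u":9,"x":38}],"yip":[[49,70,55],{"a":43,"eo":58,"yy":10},[59,74],{"r":42,"zt":48}]}
After op 15 (replace /yip/1/yy 60): {"pm":{"lf":{"imk":94,"xf":79,"xu":6},"vuk":72},"ri":[[81,48,53,80],[91,44,43],[32,36,66,21,35],29,{"df":24,"eig":0,"u":9,"x":38}],"yip":[[49,70,55],{"a":43,"eo":58,"yy":60},[59,74],{"r":42,"zt":48}]}
After op 16 (replace /yip/2 89): {"pm":{"lf":{"imk":94,"xf":79,"xu":6},"vuk":72},"ri":[[81,48,53,80],[91,44,43],[32,36,66,21,35],29,{"df":24,"eig":0,"u":9,"x":38}],"yip":[[49,70,55],{"a":43,"eo":58,"yy":60},89,{"r":42,"zt":48}]}
After op 17 (add /yip/1/oha 48): {"pm":{"lf":{"imk":94,"xf":79,"xu":6},"vuk":72},"ri":[[81,48,53,80],[91,44,43],[32,36,66,21,35],29,{"df":24,"eig":0,"u":9,"x":38}],"yip":[[49,70,55],{"a":43,"eo":58,"oha":48,"yy":60},89,{"r":42,"zt":48}]}
After op 18 (replace /ri/2/1 55): {"pm":{"lf":{"imk":94,"xf":79,"xu":6},"vuk":72},"ri":[[81,48,53,80],[91,44,43],[32,55,66,21,35],29,{"df":24,"eig":0,"u":9,"x":38}],"yip":[[49,70,55],{"a":43,"eo":58,"oha":48,"yy":60},89,{"r":42,"zt":48}]}
After op 19 (add /pm/lf/pv 4): {"pm":{"lf":{"imk":94,"pv":4,"xf":79,"xu":6},"vuk":72},"ri":[[81,48,53,80],[91,44,43],[32,55,66,21,35],29,{"df":24,"eig":0,"u":9,"x":38}],"yip":[[49,70,55],{"a":43,"eo":58,"oha":48,"yy":60},89,{"r":42,"zt":48}]}
After op 20 (add /pm/p 30): {"pm":{"lf":{"imk":94,"pv":4,"xf":79,"xu":6},"p":30,"vuk":72},"ri":[[81,48,53,80],[91,44,43],[32,55,66,21,35],29,{"df":24,"eig":0,"u":9,"x":38}],"yip":[[49,70,55],{"a":43,"eo":58,"oha":48,"yy":60},89,{"r":42,"zt":48}]}
After op 21 (add /ri/0 91): {"pm":{"lf":{"imk":94,"pv":4,"xf":79,"xu":6},"p":30,"vuk":72},"ri":[91,[81,48,53,80],[91,44,43],[32,55,66,21,35],29,{"df":24,"eig":0,"u":9,"x":38}],"yip":[[49,70,55],{"a":43,"eo":58,"oha":48,"yy":60},89,{"r":42,"zt":48}]}
After op 22 (replace /pm/vuk 52): {"pm":{"lf":{"imk":94,"pv":4,"xf":79,"xu":6},"p":30,"vuk":52},"ri":[91,[81,48,53,80],[91,44,43],[32,55,66,21,35],29,{"df":24,"eig":0,"u":9,"x":38}],"yip":[[49,70,55],{"a":43,"eo":58,"oha":48,"yy":60},89,{"r":42,"zt":48}]}
After op 23 (replace /ri/4 52): {"pm":{"lf":{"imk":94,"pv":4,"xf":79,"xu":6},"p":30,"vuk":52},"ri":[91,[81,48,53,80],[91,44,43],[32,55,66,21,35],52,{"df":24,"eig":0,"u":9,"x":38}],"yip":[[49,70,55],{"a":43,"eo":58,"oha":48,"yy":60},89,{"r":42,"zt":48}]}
Value at /pm/lf/xu: 6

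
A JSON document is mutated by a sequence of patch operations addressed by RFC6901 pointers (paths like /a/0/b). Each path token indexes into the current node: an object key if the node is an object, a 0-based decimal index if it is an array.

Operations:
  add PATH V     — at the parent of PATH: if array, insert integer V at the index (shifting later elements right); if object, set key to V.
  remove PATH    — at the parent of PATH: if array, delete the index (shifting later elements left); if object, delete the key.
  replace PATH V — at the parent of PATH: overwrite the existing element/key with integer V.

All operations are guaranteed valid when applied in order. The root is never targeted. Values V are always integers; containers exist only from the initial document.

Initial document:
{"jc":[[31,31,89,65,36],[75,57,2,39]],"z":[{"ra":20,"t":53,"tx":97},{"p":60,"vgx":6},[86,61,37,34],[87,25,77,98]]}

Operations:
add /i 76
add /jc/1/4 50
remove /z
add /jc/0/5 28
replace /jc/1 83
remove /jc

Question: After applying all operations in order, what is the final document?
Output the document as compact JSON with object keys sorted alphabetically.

After op 1 (add /i 76): {"i":76,"jc":[[31,31,89,65,36],[75,57,2,39]],"z":[{"ra":20,"t":53,"tx":97},{"p":60,"vgx":6},[86,61,37,34],[87,25,77,98]]}
After op 2 (add /jc/1/4 50): {"i":76,"jc":[[31,31,89,65,36],[75,57,2,39,50]],"z":[{"ra":20,"t":53,"tx":97},{"p":60,"vgx":6},[86,61,37,34],[87,25,77,98]]}
After op 3 (remove /z): {"i":76,"jc":[[31,31,89,65,36],[75,57,2,39,50]]}
After op 4 (add /jc/0/5 28): {"i":76,"jc":[[31,31,89,65,36,28],[75,57,2,39,50]]}
After op 5 (replace /jc/1 83): {"i":76,"jc":[[31,31,89,65,36,28],83]}
After op 6 (remove /jc): {"i":76}

Answer: {"i":76}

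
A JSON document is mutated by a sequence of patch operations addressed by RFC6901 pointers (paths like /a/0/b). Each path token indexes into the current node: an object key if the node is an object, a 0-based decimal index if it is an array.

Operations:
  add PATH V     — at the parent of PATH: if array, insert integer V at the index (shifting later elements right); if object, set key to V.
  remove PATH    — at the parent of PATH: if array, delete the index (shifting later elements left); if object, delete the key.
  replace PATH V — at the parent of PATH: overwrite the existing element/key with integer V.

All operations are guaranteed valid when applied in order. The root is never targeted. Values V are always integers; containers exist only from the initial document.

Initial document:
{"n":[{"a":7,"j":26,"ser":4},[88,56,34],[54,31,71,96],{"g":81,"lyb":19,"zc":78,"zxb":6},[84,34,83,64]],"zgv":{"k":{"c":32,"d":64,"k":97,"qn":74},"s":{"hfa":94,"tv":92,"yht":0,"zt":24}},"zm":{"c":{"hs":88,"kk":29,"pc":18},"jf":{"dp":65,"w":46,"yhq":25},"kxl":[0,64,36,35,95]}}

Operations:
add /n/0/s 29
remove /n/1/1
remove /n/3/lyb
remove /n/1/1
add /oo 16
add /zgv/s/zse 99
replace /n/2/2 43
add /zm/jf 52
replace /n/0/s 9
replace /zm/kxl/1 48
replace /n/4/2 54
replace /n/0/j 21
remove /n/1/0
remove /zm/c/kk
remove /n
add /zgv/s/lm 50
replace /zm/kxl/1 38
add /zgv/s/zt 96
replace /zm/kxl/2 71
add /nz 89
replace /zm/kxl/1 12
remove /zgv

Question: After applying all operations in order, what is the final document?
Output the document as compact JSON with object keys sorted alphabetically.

Answer: {"nz":89,"oo":16,"zm":{"c":{"hs":88,"pc":18},"jf":52,"kxl":[0,12,71,35,95]}}

Derivation:
After op 1 (add /n/0/s 29): {"n":[{"a":7,"j":26,"s":29,"ser":4},[88,56,34],[54,31,71,96],{"g":81,"lyb":19,"zc":78,"zxb":6},[84,34,83,64]],"zgv":{"k":{"c":32,"d":64,"k":97,"qn":74},"s":{"hfa":94,"tv":92,"yht":0,"zt":24}},"zm":{"c":{"hs":88,"kk":29,"pc":18},"jf":{"dp":65,"w":46,"yhq":25},"kxl":[0,64,36,35,95]}}
After op 2 (remove /n/1/1): {"n":[{"a":7,"j":26,"s":29,"ser":4},[88,34],[54,31,71,96],{"g":81,"lyb":19,"zc":78,"zxb":6},[84,34,83,64]],"zgv":{"k":{"c":32,"d":64,"k":97,"qn":74},"s":{"hfa":94,"tv":92,"yht":0,"zt":24}},"zm":{"c":{"hs":88,"kk":29,"pc":18},"jf":{"dp":65,"w":46,"yhq":25},"kxl":[0,64,36,35,95]}}
After op 3 (remove /n/3/lyb): {"n":[{"a":7,"j":26,"s":29,"ser":4},[88,34],[54,31,71,96],{"g":81,"zc":78,"zxb":6},[84,34,83,64]],"zgv":{"k":{"c":32,"d":64,"k":97,"qn":74},"s":{"hfa":94,"tv":92,"yht":0,"zt":24}},"zm":{"c":{"hs":88,"kk":29,"pc":18},"jf":{"dp":65,"w":46,"yhq":25},"kxl":[0,64,36,35,95]}}
After op 4 (remove /n/1/1): {"n":[{"a":7,"j":26,"s":29,"ser":4},[88],[54,31,71,96],{"g":81,"zc":78,"zxb":6},[84,34,83,64]],"zgv":{"k":{"c":32,"d":64,"k":97,"qn":74},"s":{"hfa":94,"tv":92,"yht":0,"zt":24}},"zm":{"c":{"hs":88,"kk":29,"pc":18},"jf":{"dp":65,"w":46,"yhq":25},"kxl":[0,64,36,35,95]}}
After op 5 (add /oo 16): {"n":[{"a":7,"j":26,"s":29,"ser":4},[88],[54,31,71,96],{"g":81,"zc":78,"zxb":6},[84,34,83,64]],"oo":16,"zgv":{"k":{"c":32,"d":64,"k":97,"qn":74},"s":{"hfa":94,"tv":92,"yht":0,"zt":24}},"zm":{"c":{"hs":88,"kk":29,"pc":18},"jf":{"dp":65,"w":46,"yhq":25},"kxl":[0,64,36,35,95]}}
After op 6 (add /zgv/s/zse 99): {"n":[{"a":7,"j":26,"s":29,"ser":4},[88],[54,31,71,96],{"g":81,"zc":78,"zxb":6},[84,34,83,64]],"oo":16,"zgv":{"k":{"c":32,"d":64,"k":97,"qn":74},"s":{"hfa":94,"tv":92,"yht":0,"zse":99,"zt":24}},"zm":{"c":{"hs":88,"kk":29,"pc":18},"jf":{"dp":65,"w":46,"yhq":25},"kxl":[0,64,36,35,95]}}
After op 7 (replace /n/2/2 43): {"n":[{"a":7,"j":26,"s":29,"ser":4},[88],[54,31,43,96],{"g":81,"zc":78,"zxb":6},[84,34,83,64]],"oo":16,"zgv":{"k":{"c":32,"d":64,"k":97,"qn":74},"s":{"hfa":94,"tv":92,"yht":0,"zse":99,"zt":24}},"zm":{"c":{"hs":88,"kk":29,"pc":18},"jf":{"dp":65,"w":46,"yhq":25},"kxl":[0,64,36,35,95]}}
After op 8 (add /zm/jf 52): {"n":[{"a":7,"j":26,"s":29,"ser":4},[88],[54,31,43,96],{"g":81,"zc":78,"zxb":6},[84,34,83,64]],"oo":16,"zgv":{"k":{"c":32,"d":64,"k":97,"qn":74},"s":{"hfa":94,"tv":92,"yht":0,"zse":99,"zt":24}},"zm":{"c":{"hs":88,"kk":29,"pc":18},"jf":52,"kxl":[0,64,36,35,95]}}
After op 9 (replace /n/0/s 9): {"n":[{"a":7,"j":26,"s":9,"ser":4},[88],[54,31,43,96],{"g":81,"zc":78,"zxb":6},[84,34,83,64]],"oo":16,"zgv":{"k":{"c":32,"d":64,"k":97,"qn":74},"s":{"hfa":94,"tv":92,"yht":0,"zse":99,"zt":24}},"zm":{"c":{"hs":88,"kk":29,"pc":18},"jf":52,"kxl":[0,64,36,35,95]}}
After op 10 (replace /zm/kxl/1 48): {"n":[{"a":7,"j":26,"s":9,"ser":4},[88],[54,31,43,96],{"g":81,"zc":78,"zxb":6},[84,34,83,64]],"oo":16,"zgv":{"k":{"c":32,"d":64,"k":97,"qn":74},"s":{"hfa":94,"tv":92,"yht":0,"zse":99,"zt":24}},"zm":{"c":{"hs":88,"kk":29,"pc":18},"jf":52,"kxl":[0,48,36,35,95]}}
After op 11 (replace /n/4/2 54): {"n":[{"a":7,"j":26,"s":9,"ser":4},[88],[54,31,43,96],{"g":81,"zc":78,"zxb":6},[84,34,54,64]],"oo":16,"zgv":{"k":{"c":32,"d":64,"k":97,"qn":74},"s":{"hfa":94,"tv":92,"yht":0,"zse":99,"zt":24}},"zm":{"c":{"hs":88,"kk":29,"pc":18},"jf":52,"kxl":[0,48,36,35,95]}}
After op 12 (replace /n/0/j 21): {"n":[{"a":7,"j":21,"s":9,"ser":4},[88],[54,31,43,96],{"g":81,"zc":78,"zxb":6},[84,34,54,64]],"oo":16,"zgv":{"k":{"c":32,"d":64,"k":97,"qn":74},"s":{"hfa":94,"tv":92,"yht":0,"zse":99,"zt":24}},"zm":{"c":{"hs":88,"kk":29,"pc":18},"jf":52,"kxl":[0,48,36,35,95]}}
After op 13 (remove /n/1/0): {"n":[{"a":7,"j":21,"s":9,"ser":4},[],[54,31,43,96],{"g":81,"zc":78,"zxb":6},[84,34,54,64]],"oo":16,"zgv":{"k":{"c":32,"d":64,"k":97,"qn":74},"s":{"hfa":94,"tv":92,"yht":0,"zse":99,"zt":24}},"zm":{"c":{"hs":88,"kk":29,"pc":18},"jf":52,"kxl":[0,48,36,35,95]}}
After op 14 (remove /zm/c/kk): {"n":[{"a":7,"j":21,"s":9,"ser":4},[],[54,31,43,96],{"g":81,"zc":78,"zxb":6},[84,34,54,64]],"oo":16,"zgv":{"k":{"c":32,"d":64,"k":97,"qn":74},"s":{"hfa":94,"tv":92,"yht":0,"zse":99,"zt":24}},"zm":{"c":{"hs":88,"pc":18},"jf":52,"kxl":[0,48,36,35,95]}}
After op 15 (remove /n): {"oo":16,"zgv":{"k":{"c":32,"d":64,"k":97,"qn":74},"s":{"hfa":94,"tv":92,"yht":0,"zse":99,"zt":24}},"zm":{"c":{"hs":88,"pc":18},"jf":52,"kxl":[0,48,36,35,95]}}
After op 16 (add /zgv/s/lm 50): {"oo":16,"zgv":{"k":{"c":32,"d":64,"k":97,"qn":74},"s":{"hfa":94,"lm":50,"tv":92,"yht":0,"zse":99,"zt":24}},"zm":{"c":{"hs":88,"pc":18},"jf":52,"kxl":[0,48,36,35,95]}}
After op 17 (replace /zm/kxl/1 38): {"oo":16,"zgv":{"k":{"c":32,"d":64,"k":97,"qn":74},"s":{"hfa":94,"lm":50,"tv":92,"yht":0,"zse":99,"zt":24}},"zm":{"c":{"hs":88,"pc":18},"jf":52,"kxl":[0,38,36,35,95]}}
After op 18 (add /zgv/s/zt 96): {"oo":16,"zgv":{"k":{"c":32,"d":64,"k":97,"qn":74},"s":{"hfa":94,"lm":50,"tv":92,"yht":0,"zse":99,"zt":96}},"zm":{"c":{"hs":88,"pc":18},"jf":52,"kxl":[0,38,36,35,95]}}
After op 19 (replace /zm/kxl/2 71): {"oo":16,"zgv":{"k":{"c":32,"d":64,"k":97,"qn":74},"s":{"hfa":94,"lm":50,"tv":92,"yht":0,"zse":99,"zt":96}},"zm":{"c":{"hs":88,"pc":18},"jf":52,"kxl":[0,38,71,35,95]}}
After op 20 (add /nz 89): {"nz":89,"oo":16,"zgv":{"k":{"c":32,"d":64,"k":97,"qn":74},"s":{"hfa":94,"lm":50,"tv":92,"yht":0,"zse":99,"zt":96}},"zm":{"c":{"hs":88,"pc":18},"jf":52,"kxl":[0,38,71,35,95]}}
After op 21 (replace /zm/kxl/1 12): {"nz":89,"oo":16,"zgv":{"k":{"c":32,"d":64,"k":97,"qn":74},"s":{"hfa":94,"lm":50,"tv":92,"yht":0,"zse":99,"zt":96}},"zm":{"c":{"hs":88,"pc":18},"jf":52,"kxl":[0,12,71,35,95]}}
After op 22 (remove /zgv): {"nz":89,"oo":16,"zm":{"c":{"hs":88,"pc":18},"jf":52,"kxl":[0,12,71,35,95]}}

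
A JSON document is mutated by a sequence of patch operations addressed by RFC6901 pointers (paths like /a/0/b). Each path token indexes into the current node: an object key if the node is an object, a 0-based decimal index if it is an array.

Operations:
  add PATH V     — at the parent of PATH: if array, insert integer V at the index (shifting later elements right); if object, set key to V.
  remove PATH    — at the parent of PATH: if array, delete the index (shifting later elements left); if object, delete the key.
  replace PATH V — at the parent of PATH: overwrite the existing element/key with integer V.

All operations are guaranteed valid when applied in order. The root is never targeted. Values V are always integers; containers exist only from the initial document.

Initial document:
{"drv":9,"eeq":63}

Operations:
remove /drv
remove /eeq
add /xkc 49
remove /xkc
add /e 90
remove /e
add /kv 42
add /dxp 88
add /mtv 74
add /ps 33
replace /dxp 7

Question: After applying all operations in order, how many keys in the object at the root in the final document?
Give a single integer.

Answer: 4

Derivation:
After op 1 (remove /drv): {"eeq":63}
After op 2 (remove /eeq): {}
After op 3 (add /xkc 49): {"xkc":49}
After op 4 (remove /xkc): {}
After op 5 (add /e 90): {"e":90}
After op 6 (remove /e): {}
After op 7 (add /kv 42): {"kv":42}
After op 8 (add /dxp 88): {"dxp":88,"kv":42}
After op 9 (add /mtv 74): {"dxp":88,"kv":42,"mtv":74}
After op 10 (add /ps 33): {"dxp":88,"kv":42,"mtv":74,"ps":33}
After op 11 (replace /dxp 7): {"dxp":7,"kv":42,"mtv":74,"ps":33}
Size at the root: 4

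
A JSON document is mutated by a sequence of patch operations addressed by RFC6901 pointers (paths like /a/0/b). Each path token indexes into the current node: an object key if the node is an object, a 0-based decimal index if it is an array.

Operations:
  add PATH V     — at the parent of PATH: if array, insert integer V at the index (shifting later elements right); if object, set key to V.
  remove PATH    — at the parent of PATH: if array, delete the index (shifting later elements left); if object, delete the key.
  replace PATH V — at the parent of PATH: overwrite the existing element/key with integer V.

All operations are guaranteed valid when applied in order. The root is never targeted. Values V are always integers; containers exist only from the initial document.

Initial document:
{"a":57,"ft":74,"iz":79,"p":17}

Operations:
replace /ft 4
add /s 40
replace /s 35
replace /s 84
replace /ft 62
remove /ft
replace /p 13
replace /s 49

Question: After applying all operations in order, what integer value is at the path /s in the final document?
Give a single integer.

Answer: 49

Derivation:
After op 1 (replace /ft 4): {"a":57,"ft":4,"iz":79,"p":17}
After op 2 (add /s 40): {"a":57,"ft":4,"iz":79,"p":17,"s":40}
After op 3 (replace /s 35): {"a":57,"ft":4,"iz":79,"p":17,"s":35}
After op 4 (replace /s 84): {"a":57,"ft":4,"iz":79,"p":17,"s":84}
After op 5 (replace /ft 62): {"a":57,"ft":62,"iz":79,"p":17,"s":84}
After op 6 (remove /ft): {"a":57,"iz":79,"p":17,"s":84}
After op 7 (replace /p 13): {"a":57,"iz":79,"p":13,"s":84}
After op 8 (replace /s 49): {"a":57,"iz":79,"p":13,"s":49}
Value at /s: 49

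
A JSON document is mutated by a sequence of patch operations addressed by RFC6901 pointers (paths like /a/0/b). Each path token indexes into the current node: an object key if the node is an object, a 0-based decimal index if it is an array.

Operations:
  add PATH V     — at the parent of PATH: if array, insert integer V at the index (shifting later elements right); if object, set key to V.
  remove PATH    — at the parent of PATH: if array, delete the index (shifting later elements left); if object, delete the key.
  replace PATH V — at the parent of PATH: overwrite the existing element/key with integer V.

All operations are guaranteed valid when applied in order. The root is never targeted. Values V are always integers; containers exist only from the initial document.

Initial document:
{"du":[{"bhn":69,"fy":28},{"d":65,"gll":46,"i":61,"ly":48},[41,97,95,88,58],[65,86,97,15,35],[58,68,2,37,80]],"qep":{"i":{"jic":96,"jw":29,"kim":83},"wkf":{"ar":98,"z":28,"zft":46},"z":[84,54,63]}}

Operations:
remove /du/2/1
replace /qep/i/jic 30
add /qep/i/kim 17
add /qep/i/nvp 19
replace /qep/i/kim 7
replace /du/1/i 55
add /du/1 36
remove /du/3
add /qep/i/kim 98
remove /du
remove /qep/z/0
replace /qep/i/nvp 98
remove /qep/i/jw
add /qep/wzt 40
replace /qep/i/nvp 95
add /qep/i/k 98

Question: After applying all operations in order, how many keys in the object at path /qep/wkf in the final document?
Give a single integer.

After op 1 (remove /du/2/1): {"du":[{"bhn":69,"fy":28},{"d":65,"gll":46,"i":61,"ly":48},[41,95,88,58],[65,86,97,15,35],[58,68,2,37,80]],"qep":{"i":{"jic":96,"jw":29,"kim":83},"wkf":{"ar":98,"z":28,"zft":46},"z":[84,54,63]}}
After op 2 (replace /qep/i/jic 30): {"du":[{"bhn":69,"fy":28},{"d":65,"gll":46,"i":61,"ly":48},[41,95,88,58],[65,86,97,15,35],[58,68,2,37,80]],"qep":{"i":{"jic":30,"jw":29,"kim":83},"wkf":{"ar":98,"z":28,"zft":46},"z":[84,54,63]}}
After op 3 (add /qep/i/kim 17): {"du":[{"bhn":69,"fy":28},{"d":65,"gll":46,"i":61,"ly":48},[41,95,88,58],[65,86,97,15,35],[58,68,2,37,80]],"qep":{"i":{"jic":30,"jw":29,"kim":17},"wkf":{"ar":98,"z":28,"zft":46},"z":[84,54,63]}}
After op 4 (add /qep/i/nvp 19): {"du":[{"bhn":69,"fy":28},{"d":65,"gll":46,"i":61,"ly":48},[41,95,88,58],[65,86,97,15,35],[58,68,2,37,80]],"qep":{"i":{"jic":30,"jw":29,"kim":17,"nvp":19},"wkf":{"ar":98,"z":28,"zft":46},"z":[84,54,63]}}
After op 5 (replace /qep/i/kim 7): {"du":[{"bhn":69,"fy":28},{"d":65,"gll":46,"i":61,"ly":48},[41,95,88,58],[65,86,97,15,35],[58,68,2,37,80]],"qep":{"i":{"jic":30,"jw":29,"kim":7,"nvp":19},"wkf":{"ar":98,"z":28,"zft":46},"z":[84,54,63]}}
After op 6 (replace /du/1/i 55): {"du":[{"bhn":69,"fy":28},{"d":65,"gll":46,"i":55,"ly":48},[41,95,88,58],[65,86,97,15,35],[58,68,2,37,80]],"qep":{"i":{"jic":30,"jw":29,"kim":7,"nvp":19},"wkf":{"ar":98,"z":28,"zft":46},"z":[84,54,63]}}
After op 7 (add /du/1 36): {"du":[{"bhn":69,"fy":28},36,{"d":65,"gll":46,"i":55,"ly":48},[41,95,88,58],[65,86,97,15,35],[58,68,2,37,80]],"qep":{"i":{"jic":30,"jw":29,"kim":7,"nvp":19},"wkf":{"ar":98,"z":28,"zft":46},"z":[84,54,63]}}
After op 8 (remove /du/3): {"du":[{"bhn":69,"fy":28},36,{"d":65,"gll":46,"i":55,"ly":48},[65,86,97,15,35],[58,68,2,37,80]],"qep":{"i":{"jic":30,"jw":29,"kim":7,"nvp":19},"wkf":{"ar":98,"z":28,"zft":46},"z":[84,54,63]}}
After op 9 (add /qep/i/kim 98): {"du":[{"bhn":69,"fy":28},36,{"d":65,"gll":46,"i":55,"ly":48},[65,86,97,15,35],[58,68,2,37,80]],"qep":{"i":{"jic":30,"jw":29,"kim":98,"nvp":19},"wkf":{"ar":98,"z":28,"zft":46},"z":[84,54,63]}}
After op 10 (remove /du): {"qep":{"i":{"jic":30,"jw":29,"kim":98,"nvp":19},"wkf":{"ar":98,"z":28,"zft":46},"z":[84,54,63]}}
After op 11 (remove /qep/z/0): {"qep":{"i":{"jic":30,"jw":29,"kim":98,"nvp":19},"wkf":{"ar":98,"z":28,"zft":46},"z":[54,63]}}
After op 12 (replace /qep/i/nvp 98): {"qep":{"i":{"jic":30,"jw":29,"kim":98,"nvp":98},"wkf":{"ar":98,"z":28,"zft":46},"z":[54,63]}}
After op 13 (remove /qep/i/jw): {"qep":{"i":{"jic":30,"kim":98,"nvp":98},"wkf":{"ar":98,"z":28,"zft":46},"z":[54,63]}}
After op 14 (add /qep/wzt 40): {"qep":{"i":{"jic":30,"kim":98,"nvp":98},"wkf":{"ar":98,"z":28,"zft":46},"wzt":40,"z":[54,63]}}
After op 15 (replace /qep/i/nvp 95): {"qep":{"i":{"jic":30,"kim":98,"nvp":95},"wkf":{"ar":98,"z":28,"zft":46},"wzt":40,"z":[54,63]}}
After op 16 (add /qep/i/k 98): {"qep":{"i":{"jic":30,"k":98,"kim":98,"nvp":95},"wkf":{"ar":98,"z":28,"zft":46},"wzt":40,"z":[54,63]}}
Size at path /qep/wkf: 3

Answer: 3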